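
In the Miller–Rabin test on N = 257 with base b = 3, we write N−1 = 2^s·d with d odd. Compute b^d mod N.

257 − 1 = 256 = 2^8 · 1, so d = 1.
3^1 ≡ 3 (mod 257)
1 = 1 in binary powers of 2.
So 3^1 ≡ 3 ≡ 3 (mod 257).
Squaring chain: 3 → 9 → 81 → 136 → 249 → 64 → 241 → 256; reaches −1, so base 3 does not prove 257 composite.

3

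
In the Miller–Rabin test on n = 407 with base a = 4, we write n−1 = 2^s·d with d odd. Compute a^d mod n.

284

407 − 1 = 406 = 2^1 · 203, so d = 203.
4^1 ≡ 4 (mod 407)
4^2 ≡ 4^2 = 16 ≡ 16 (mod 407)
4^4 ≡ 16^2 = 256 ≡ 256 (mod 407)
4^8 ≡ 256^2 = 65536 ≡ 9 (mod 407)
4^16 ≡ 9^2 = 81 ≡ 81 (mod 407)
4^32 ≡ 81^2 = 6561 ≡ 49 (mod 407)
4^64 ≡ 49^2 = 2401 ≡ 366 (mod 407)
4^128 ≡ 366^2 = 133956 ≡ 53 (mod 407)
203 = 128 + 64 + 8 + 2 + 1 in binary powers of 2.
So 4^203 ≡ 53 · 366 · 9 · 16 · 4 ≡ 284 (mod 407).
Squaring chain: 284; never reaches −1, so base 4 is a Miller–Rabin witness that 407 is composite.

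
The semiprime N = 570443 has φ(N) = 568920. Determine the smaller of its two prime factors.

661

φ(n) = (p−1)(q−1) = n − (p+q) + 1, so p + q = 570443 − 568920 + 1 = 1524.
p and q are the roots of t² − 1524t + 570443 = 0.
Discriminant: 1524² − 4·570443 = 2322576 − 2281772 = 40804; √40804 = 202.
q = (1524 − 202)/2 = 661, p = (1524 + 202)/2 = 863.
Check: 661 · 863 = 570443.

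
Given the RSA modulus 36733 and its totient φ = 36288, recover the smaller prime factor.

109

φ(n) = (p−1)(q−1) = n − (p+q) + 1, so p + q = 36733 − 36288 + 1 = 446.
p and q are the roots of t² − 446t + 36733 = 0.
Discriminant: 446² − 4·36733 = 198916 − 146932 = 51984; √51984 = 228.
q = (446 − 228)/2 = 109, p = (446 + 228)/2 = 337.
Check: 109 · 337 = 36733.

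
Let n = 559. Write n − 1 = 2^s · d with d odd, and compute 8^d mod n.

70

559 − 1 = 558 = 2^1 · 279, so d = 279.
8^1 ≡ 8 (mod 559)
8^2 ≡ 8^2 = 64 ≡ 64 (mod 559)
8^4 ≡ 64^2 = 4096 ≡ 183 (mod 559)
8^8 ≡ 183^2 = 33489 ≡ 508 (mod 559)
8^16 ≡ 508^2 = 258064 ≡ 365 (mod 559)
8^32 ≡ 365^2 = 133225 ≡ 183 (mod 559)
8^64 ≡ 183^2 = 33489 ≡ 508 (mod 559)
8^128 ≡ 508^2 = 258064 ≡ 365 (mod 559)
8^256 ≡ 365^2 = 133225 ≡ 183 (mod 559)
279 = 256 + 16 + 4 + 2 + 1 in binary powers of 2.
So 8^279 ≡ 183 · 365 · 183 · 64 · 8 ≡ 70 (mod 559).
Squaring chain: 70; never reaches −1, so base 8 is a Miller–Rabin witness that 559 is composite.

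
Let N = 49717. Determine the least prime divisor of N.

83

49717 is odd.
Digit sum 28, not divisible by 3.
Ends in 7: not divisible by 5.
7: 49717 = 7·7102 + 3
11: 49717 = 11·4519 + 8
13: 49717 = 13·3824 + 5
17: 49717 = 17·2924 + 9
19: 49717 = 19·2616 + 13
23: 49717 = 23·2161 + 14
29: 49717 = 29·1714 + 11
31: 49717 = 31·1603 + 24
37: 49717 = 37·1343 + 26
41: 49717 = 41·1212 + 25
43: 49717 = 43·1156 + 9
47: 49717 = 47·1057 + 38
53: 49717 = 53·938 + 3
59: 49717 = 59·842 + 39
61: 49717 = 61·815 + 2
67: 49717 = 67·742 + 3
71: 49717 = 71·700 + 17
73: 49717 = 73·681 + 4
79: 49717 = 79·629 + 26
83: 49717 = 83·599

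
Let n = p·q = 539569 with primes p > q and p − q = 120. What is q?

677

Since p = q + 120, we have 539569 = q(q + 120), so q² + 120q − 539569 = 0.
Discriminant: 120² + 4·539569 = 14400 + 2158276 = 2172676; √2172676 = 1474.
q = (−120 + 1474)/2 = 677, and p = q + 120 = 797.
Check: 677 · 797 = 539569.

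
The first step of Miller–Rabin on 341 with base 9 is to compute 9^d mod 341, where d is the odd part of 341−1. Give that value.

67

341 − 1 = 340 = 2^2 · 85, so d = 85.
9^1 ≡ 9 (mod 341)
9^2 ≡ 9^2 = 81 ≡ 81 (mod 341)
9^4 ≡ 81^2 = 6561 ≡ 82 (mod 341)
9^8 ≡ 82^2 = 6724 ≡ 245 (mod 341)
9^16 ≡ 245^2 = 60025 ≡ 9 (mod 341)
9^32 ≡ 9^2 = 81 ≡ 81 (mod 341)
9^64 ≡ 81^2 = 6561 ≡ 82 (mod 341)
85 = 64 + 16 + 4 + 1 in binary powers of 2.
So 9^85 ≡ 82 · 9 · 82 · 9 ≡ 67 (mod 341).
Squaring chain: 67 → 56; never reaches −1, so base 9 is a Miller–Rabin witness that 341 is composite.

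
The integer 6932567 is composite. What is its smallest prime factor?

6932567 is odd.
Digit sum 38, not divisible by 3.
Ends in 7: not divisible by 5.
7: 6932567 = 7·990366 + 5
11: 6932567 = 11·630233 + 4
13: 6932567 = 13·533274 + 5
17: 6932567 = 17·407798 + 1
19: 6932567 = 19·364871 + 18
23: 6932567 = 23·301415 + 22
29: 6932567 = 29·239054 + 1
31: 6932567 = 31·223631 + 6
37: 6932567 = 37·187366 + 25
41: 6932567 = 41·169087

41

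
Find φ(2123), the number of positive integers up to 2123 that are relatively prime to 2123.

Factor: 2123 = 11 · 193.
φ(2123) = (11−1) · (193−1) = 10 · 192 = 1920.

1920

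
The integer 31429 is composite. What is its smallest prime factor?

53

31429 is odd.
Digit sum 19, not divisible by 3.
Ends in 9: not divisible by 5.
7: 31429 = 7·4489 + 6
11: 31429 = 11·2857 + 2
13: 31429 = 13·2417 + 8
17: 31429 = 17·1848 + 13
19: 31429 = 19·1654 + 3
23: 31429 = 23·1366 + 11
29: 31429 = 29·1083 + 22
31: 31429 = 31·1013 + 26
37: 31429 = 37·849 + 16
41: 31429 = 41·766 + 23
43: 31429 = 43·730 + 39
47: 31429 = 47·668 + 33
53: 31429 = 53·593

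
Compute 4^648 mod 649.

4^1 ≡ 4 (mod 649)
4^2 ≡ 4^2 = 16 ≡ 16 (mod 649)
4^4 ≡ 16^2 = 256 ≡ 256 (mod 649)
4^8 ≡ 256^2 = 65536 ≡ 636 (mod 649)
4^16 ≡ 636^2 = 404496 ≡ 169 (mod 649)
4^32 ≡ 169^2 = 28561 ≡ 5 (mod 649)
4^64 ≡ 5^2 = 25 ≡ 25 (mod 649)
4^128 ≡ 25^2 = 625 ≡ 625 (mod 649)
4^256 ≡ 625^2 = 390625 ≡ 576 (mod 649)
4^512 ≡ 576^2 = 331776 ≡ 137 (mod 649)
648 = 512 + 128 + 8 in binary powers of 2.
So 4^648 ≡ 137 · 625 · 636 ≡ 559 (mod 649).
Since 559 ≠ 1, base 4 is a Fermat witness: 649 is composite.

559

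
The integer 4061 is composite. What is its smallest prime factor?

4061 is odd.
Digit sum 11, not divisible by 3.
Ends in 1: not divisible by 5.
7: 4061 = 7·580 + 1
11: 4061 = 11·369 + 2
13: 4061 = 13·312 + 5
17: 4061 = 17·238 + 15
19: 4061 = 19·213 + 14
23: 4061 = 23·176 + 13
29: 4061 = 29·140 + 1
31: 4061 = 31·131

31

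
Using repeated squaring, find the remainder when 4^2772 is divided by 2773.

2446

4^1 ≡ 4 (mod 2773)
4^2 ≡ 4^2 = 16 ≡ 16 (mod 2773)
4^4 ≡ 16^2 = 256 ≡ 256 (mod 2773)
4^8 ≡ 256^2 = 65536 ≡ 1757 (mod 2773)
4^16 ≡ 1757^2 = 3087049 ≡ 700 (mod 2773)
4^32 ≡ 700^2 = 490000 ≡ 1952 (mod 2773)
4^64 ≡ 1952^2 = 3810304 ≡ 202 (mod 2773)
4^128 ≡ 202^2 = 40804 ≡ 1982 (mod 2773)
4^256 ≡ 1982^2 = 3928324 ≡ 1756 (mod 2773)
4^512 ≡ 1756^2 = 3083536 ≡ 2733 (mod 2773)
4^1024 ≡ 2733^2 = 7469289 ≡ 1600 (mod 2773)
4^2048 ≡ 1600^2 = 2560000 ≡ 521 (mod 2773)
2772 = 2048 + 512 + 128 + 64 + 16 + 4 in binary powers of 2.
So 4^2772 ≡ 521 · 2733 · 1982 · 202 · 700 · 256 ≡ 2446 (mod 2773).
Since 2446 ≠ 1, base 4 is a Fermat witness: 2773 is composite.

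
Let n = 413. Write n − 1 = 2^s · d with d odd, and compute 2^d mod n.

413 − 1 = 412 = 2^2 · 103, so d = 103.
2^1 ≡ 2 (mod 413)
2^2 ≡ 2^2 = 4 ≡ 4 (mod 413)
2^4 ≡ 4^2 = 16 ≡ 16 (mod 413)
2^8 ≡ 16^2 = 256 ≡ 256 (mod 413)
2^16 ≡ 256^2 = 65536 ≡ 282 (mod 413)
2^32 ≡ 282^2 = 79524 ≡ 228 (mod 413)
2^64 ≡ 228^2 = 51984 ≡ 359 (mod 413)
103 = 64 + 32 + 4 + 2 + 1 in binary powers of 2.
So 2^103 ≡ 359 · 228 · 16 · 4 · 2 ≡ 72 (mod 413).
Squaring chain: 72 → 228; never reaches −1, so base 2 is a Miller–Rabin witness that 413 is composite.

72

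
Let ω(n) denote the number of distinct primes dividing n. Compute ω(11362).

11362 = 2 · 5681
5681 = 13 · 437
437 = 19 · 23
11362 = 2 · 13 · 19 · 23, which has 4 distinct prime factors.

4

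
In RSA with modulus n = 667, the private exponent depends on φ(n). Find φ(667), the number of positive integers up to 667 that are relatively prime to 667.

Factor: 667 = 23 · 29.
φ(667) = (23−1) · (29−1) = 22 · 28 = 616.

616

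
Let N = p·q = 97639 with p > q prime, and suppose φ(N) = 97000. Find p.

φ(n) = (p−1)(q−1) = n − (p+q) + 1, so p + q = 97639 − 97000 + 1 = 640.
p and q are the roots of t² − 640t + 97639 = 0.
Discriminant: 640² − 4·97639 = 409600 − 390556 = 19044; √19044 = 138.
q = (640 − 138)/2 = 251, p = (640 + 138)/2 = 389.
Check: 251 · 389 = 97639.

389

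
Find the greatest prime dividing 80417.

59

80417 = 29 · 2773
2773 = 47 · 59
59 is prime.
So 80417 = 29 · 47 · 59; the largest prime factor is 59.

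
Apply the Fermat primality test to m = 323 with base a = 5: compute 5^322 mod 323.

263

5^1 ≡ 5 (mod 323)
5^2 ≡ 5^2 = 25 ≡ 25 (mod 323)
5^4 ≡ 25^2 = 625 ≡ 302 (mod 323)
5^8 ≡ 302^2 = 91204 ≡ 118 (mod 323)
5^16 ≡ 118^2 = 13924 ≡ 35 (mod 323)
5^32 ≡ 35^2 = 1225 ≡ 256 (mod 323)
5^64 ≡ 256^2 = 65536 ≡ 290 (mod 323)
5^128 ≡ 290^2 = 84100 ≡ 120 (mod 323)
5^256 ≡ 120^2 = 14400 ≡ 188 (mod 323)
322 = 256 + 64 + 2 in binary powers of 2.
So 5^322 ≡ 188 · 290 · 25 ≡ 263 (mod 323).
Since 263 ≠ 1, base 5 is a Fermat witness: 323 is composite.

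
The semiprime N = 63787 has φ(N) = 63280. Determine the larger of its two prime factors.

φ(n) = (p−1)(q−1) = n − (p+q) + 1, so p + q = 63787 − 63280 + 1 = 508.
p and q are the roots of t² − 508t + 63787 = 0.
Discriminant: 508² − 4·63787 = 258064 − 255148 = 2916; √2916 = 54.
q = (508 − 54)/2 = 227, p = (508 + 54)/2 = 281.
Check: 227 · 281 = 63787.

281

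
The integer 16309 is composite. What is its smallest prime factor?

47

16309 is odd.
Digit sum 19, not divisible by 3.
Ends in 9: not divisible by 5.
7: 16309 = 7·2329 + 6
11: 16309 = 11·1482 + 7
13: 16309 = 13·1254 + 7
17: 16309 = 17·959 + 6
19: 16309 = 19·858 + 7
23: 16309 = 23·709 + 2
29: 16309 = 29·562 + 11
31: 16309 = 31·526 + 3
37: 16309 = 37·440 + 29
41: 16309 = 41·397 + 32
43: 16309 = 43·379 + 12
47: 16309 = 47·347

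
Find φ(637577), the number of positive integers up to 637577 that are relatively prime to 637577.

608400

Factor: 637577 = 31 · 131 · 157.
φ(637577) = (31−1) · (131−1) · (157−1) = 30 · 130 · 156 = 608400.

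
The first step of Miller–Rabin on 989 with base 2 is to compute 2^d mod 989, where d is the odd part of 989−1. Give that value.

469

989 − 1 = 988 = 2^2 · 247, so d = 247.
2^1 ≡ 2 (mod 989)
2^2 ≡ 2^2 = 4 ≡ 4 (mod 989)
2^4 ≡ 4^2 = 16 ≡ 16 (mod 989)
2^8 ≡ 16^2 = 256 ≡ 256 (mod 989)
2^16 ≡ 256^2 = 65536 ≡ 262 (mod 989)
2^32 ≡ 262^2 = 68644 ≡ 403 (mod 989)
2^64 ≡ 403^2 = 162409 ≡ 213 (mod 989)
2^128 ≡ 213^2 = 45369 ≡ 864 (mod 989)
247 = 128 + 64 + 32 + 16 + 4 + 2 + 1 in binary powers of 2.
So 2^247 ≡ 864 · 213 · 403 · 262 · 16 · 4 · 2 ≡ 469 (mod 989).
Squaring chain: 469 → 403; never reaches −1, so base 2 is a Miller–Rabin witness that 989 is composite.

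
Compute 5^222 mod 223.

1

5^1 ≡ 5 (mod 223)
5^2 ≡ 5^2 = 25 ≡ 25 (mod 223)
5^4 ≡ 25^2 = 625 ≡ 179 (mod 223)
5^8 ≡ 179^2 = 32041 ≡ 152 (mod 223)
5^16 ≡ 152^2 = 23104 ≡ 135 (mod 223)
5^32 ≡ 135^2 = 18225 ≡ 162 (mod 223)
5^64 ≡ 162^2 = 26244 ≡ 153 (mod 223)
5^128 ≡ 153^2 = 23409 ≡ 217 (mod 223)
222 = 128 + 64 + 16 + 8 + 4 + 2 in binary powers of 2.
So 5^222 ≡ 217 · 153 · 135 · 152 · 179 · 25 ≡ 1 (mod 223).
Since the result is 1, base 5 gives no evidence that 223 is composite.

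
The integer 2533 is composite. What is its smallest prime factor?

17

2533 is odd.
Digit sum 13, not divisible by 3.
Ends in 3: not divisible by 5.
7: 2533 = 7·361 + 6
11: 2533 = 11·230 + 3
13: 2533 = 13·194 + 11
17: 2533 = 17·149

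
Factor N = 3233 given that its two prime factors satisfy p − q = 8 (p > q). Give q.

53

Since p = q + 8, we have 3233 = q(q + 8), so q² + 8q − 3233 = 0.
Discriminant: 8² + 4·3233 = 64 + 12932 = 12996; √12996 = 114.
q = (−8 + 114)/2 = 53, and p = q + 8 = 61.
Check: 53 · 61 = 3233.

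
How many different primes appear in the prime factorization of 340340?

340340 = 2^2 · 85085
85085 = 5 · 17017
17017 = 7 · 2431
2431 = 11 · 221
221 = 13 · 17
340340 = 2^2 · 5 · 7 · 11 · 13 · 17, which has 6 distinct prime factors.

6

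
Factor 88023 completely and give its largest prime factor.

61

88023 = 3 · 29341
29341 = 13 · 2257
2257 = 37 · 61
61 is prime.
So 88023 = 3 · 13 · 37 · 61; the largest prime factor is 61.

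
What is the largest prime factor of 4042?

47

4042 = 2 · 2021
2021 = 43 · 47
47 is prime.
So 4042 = 2 · 43 · 47; the largest prime factor is 47.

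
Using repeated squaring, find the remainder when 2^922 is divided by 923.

49

2^1 ≡ 2 (mod 923)
2^2 ≡ 2^2 = 4 ≡ 4 (mod 923)
2^4 ≡ 4^2 = 16 ≡ 16 (mod 923)
2^8 ≡ 16^2 = 256 ≡ 256 (mod 923)
2^16 ≡ 256^2 = 65536 ≡ 3 (mod 923)
2^32 ≡ 3^2 = 9 ≡ 9 (mod 923)
2^64 ≡ 9^2 = 81 ≡ 81 (mod 923)
2^128 ≡ 81^2 = 6561 ≡ 100 (mod 923)
2^256 ≡ 100^2 = 10000 ≡ 770 (mod 923)
2^512 ≡ 770^2 = 592900 ≡ 334 (mod 923)
922 = 512 + 256 + 128 + 16 + 8 + 2 in binary powers of 2.
So 2^922 ≡ 334 · 770 · 100 · 3 · 256 · 4 ≡ 49 (mod 923).
Since 49 ≠ 1, base 2 is a Fermat witness: 923 is composite.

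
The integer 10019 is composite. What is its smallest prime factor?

10019 is odd.
Digit sum 11, not divisible by 3.
Ends in 9: not divisible by 5.
7: 10019 = 7·1431 + 2
11: 10019 = 11·910 + 9
13: 10019 = 13·770 + 9
17: 10019 = 17·589 + 6
19: 10019 = 19·527 + 6
23: 10019 = 23·435 + 14
29: 10019 = 29·345 + 14
31: 10019 = 31·323 + 6
37: 10019 = 37·270 + 29
41: 10019 = 41·244 + 15
43: 10019 = 43·233

43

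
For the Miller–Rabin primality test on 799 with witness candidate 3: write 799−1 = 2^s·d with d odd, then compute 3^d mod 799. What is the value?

799 − 1 = 798 = 2^1 · 399, so d = 399.
3^1 ≡ 3 (mod 799)
3^2 ≡ 3^2 = 9 ≡ 9 (mod 799)
3^4 ≡ 9^2 = 81 ≡ 81 (mod 799)
3^8 ≡ 81^2 = 6561 ≡ 169 (mod 799)
3^16 ≡ 169^2 = 28561 ≡ 596 (mod 799)
3^32 ≡ 596^2 = 355216 ≡ 460 (mod 799)
3^64 ≡ 460^2 = 211600 ≡ 664 (mod 799)
3^128 ≡ 664^2 = 440896 ≡ 647 (mod 799)
3^256 ≡ 647^2 = 418609 ≡ 732 (mod 799)
399 = 256 + 128 + 8 + 4 + 2 + 1 in binary powers of 2.
So 3^399 ≡ 732 · 647 · 169 · 81 · 9 · 3 ≡ 686 (mod 799).
Squaring chain: 686; never reaches −1, so base 3 is a Miller–Rabin witness that 799 is composite.

686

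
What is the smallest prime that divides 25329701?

61

25329701 is odd.
Digit sum 29, not divisible by 3.
Ends in 1: not divisible by 5.
7: 25329701 = 7·3618528 + 5
11: 25329701 = 11·2302700 + 1
13: 25329701 = 13·1948438 + 7
17: 25329701 = 17·1489982 + 7
19: 25329701 = 19·1333142 + 3
23: 25329701 = 23·1101291 + 8
29: 25329701 = 29·873437 + 28
31: 25329701 = 31·817087 + 4
37: 25329701 = 37·684586 + 19
41: 25329701 = 41·617797 + 24
43: 25329701 = 43·589062 + 35
47: 25329701 = 47·538929 + 38
53: 25329701 = 53·477918 + 47
59: 25329701 = 59·429316 + 57
61: 25329701 = 61·415241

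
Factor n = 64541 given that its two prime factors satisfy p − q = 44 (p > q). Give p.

Since p = q + 44, we have 64541 = q(q + 44), so q² + 44q − 64541 = 0.
Discriminant: 44² + 4·64541 = 1936 + 258164 = 260100; √260100 = 510.
q = (−44 + 510)/2 = 233, and p = q + 44 = 277.
Check: 233 · 277 = 64541.

277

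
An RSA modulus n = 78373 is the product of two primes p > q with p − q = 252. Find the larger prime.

Since p = q + 252, we have 78373 = q(q + 252), so q² + 252q − 78373 = 0.
Discriminant: 252² + 4·78373 = 63504 + 313492 = 376996; √376996 = 614.
q = (−252 + 614)/2 = 181, and p = q + 252 = 433.
Check: 181 · 433 = 78373.

433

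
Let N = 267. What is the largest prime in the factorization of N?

89

267 = 3 · 89
89 is prime.
So 267 = 3 · 89; the largest prime factor is 89.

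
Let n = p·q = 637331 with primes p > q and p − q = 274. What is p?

Since p = q + 274, we have 637331 = q(q + 274), so q² + 274q − 637331 = 0.
Discriminant: 274² + 4·637331 = 75076 + 2549324 = 2624400; √2624400 = 1620.
q = (−274 + 1620)/2 = 673, and p = q + 274 = 947.
Check: 673 · 947 = 637331.

947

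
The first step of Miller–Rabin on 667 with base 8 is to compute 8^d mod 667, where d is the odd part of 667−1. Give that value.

374

667 − 1 = 666 = 2^1 · 333, so d = 333.
8^1 ≡ 8 (mod 667)
8^2 ≡ 8^2 = 64 ≡ 64 (mod 667)
8^4 ≡ 64^2 = 4096 ≡ 94 (mod 667)
8^8 ≡ 94^2 = 8836 ≡ 165 (mod 667)
8^16 ≡ 165^2 = 27225 ≡ 545 (mod 667)
8^32 ≡ 545^2 = 297025 ≡ 210 (mod 667)
8^64 ≡ 210^2 = 44100 ≡ 78 (mod 667)
8^128 ≡ 78^2 = 6084 ≡ 81 (mod 667)
8^256 ≡ 81^2 = 6561 ≡ 558 (mod 667)
333 = 256 + 64 + 8 + 4 + 1 in binary powers of 2.
So 8^333 ≡ 558 · 78 · 165 · 94 · 8 ≡ 374 (mod 667).
Squaring chain: 374; never reaches −1, so base 8 is a Miller–Rabin witness that 667 is composite.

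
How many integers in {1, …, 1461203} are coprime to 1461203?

1419264

Factor: 1461203 = 67 · 113 · 193.
φ(1461203) = (67−1) · (113−1) · (193−1) = 66 · 112 · 192 = 1419264.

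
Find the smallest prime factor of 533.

533 is odd.
Digit sum 11, not divisible by 3.
Ends in 3: not divisible by 5.
7: 533 = 7·76 + 1
11: 533 = 11·48 + 5
13: 533 = 13·41

13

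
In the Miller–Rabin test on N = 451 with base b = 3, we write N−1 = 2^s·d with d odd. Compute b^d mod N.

331

451 − 1 = 450 = 2^1 · 225, so d = 225.
3^1 ≡ 3 (mod 451)
3^2 ≡ 3^2 = 9 ≡ 9 (mod 451)
3^4 ≡ 9^2 = 81 ≡ 81 (mod 451)
3^8 ≡ 81^2 = 6561 ≡ 247 (mod 451)
3^16 ≡ 247^2 = 61009 ≡ 124 (mod 451)
3^32 ≡ 124^2 = 15376 ≡ 42 (mod 451)
3^64 ≡ 42^2 = 1764 ≡ 411 (mod 451)
3^128 ≡ 411^2 = 168921 ≡ 247 (mod 451)
225 = 128 + 64 + 32 + 1 in binary powers of 2.
So 3^225 ≡ 247 · 411 · 42 · 3 ≡ 331 (mod 451).
Squaring chain: 331; never reaches −1, so base 3 is a Miller–Rabin witness that 451 is composite.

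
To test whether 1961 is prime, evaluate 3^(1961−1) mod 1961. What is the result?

1106

3^1 ≡ 3 (mod 1961)
3^2 ≡ 3^2 = 9 ≡ 9 (mod 1961)
3^4 ≡ 9^2 = 81 ≡ 81 (mod 1961)
3^8 ≡ 81^2 = 6561 ≡ 678 (mod 1961)
3^16 ≡ 678^2 = 459684 ≡ 810 (mod 1961)
3^32 ≡ 810^2 = 656100 ≡ 1126 (mod 1961)
3^64 ≡ 1126^2 = 1267876 ≡ 1070 (mod 1961)
3^128 ≡ 1070^2 = 1144900 ≡ 1637 (mod 1961)
3^256 ≡ 1637^2 = 2679769 ≡ 1043 (mod 1961)
3^512 ≡ 1043^2 = 1087849 ≡ 1455 (mod 1961)
3^1024 ≡ 1455^2 = 2117025 ≡ 1106 (mod 1961)
1960 = 1024 + 512 + 256 + 128 + 32 + 8 in binary powers of 2.
So 3^1960 ≡ 1106 · 1455 · 1043 · 1637 · 1126 · 678 ≡ 1106 (mod 1961).
Since 1106 ≠ 1, base 3 is a Fermat witness: 1961 is composite.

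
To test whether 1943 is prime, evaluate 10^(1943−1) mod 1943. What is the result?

992

10^1 ≡ 10 (mod 1943)
10^2 ≡ 10^2 = 100 ≡ 100 (mod 1943)
10^4 ≡ 100^2 = 10000 ≡ 285 (mod 1943)
10^8 ≡ 285^2 = 81225 ≡ 1562 (mod 1943)
10^16 ≡ 1562^2 = 2439844 ≡ 1379 (mod 1943)
10^32 ≡ 1379^2 = 1901641 ≡ 1387 (mod 1943)
10^64 ≡ 1387^2 = 1923769 ≡ 199 (mod 1943)
10^128 ≡ 199^2 = 39601 ≡ 741 (mod 1943)
10^256 ≡ 741^2 = 549081 ≡ 1155 (mod 1943)
10^512 ≡ 1155^2 = 1334025 ≡ 1127 (mod 1943)
10^1024 ≡ 1127^2 = 1270129 ≡ 1350 (mod 1943)
1942 = 1024 + 512 + 256 + 128 + 16 + 4 + 2 in binary powers of 2.
So 10^1942 ≡ 1350 · 1127 · 1155 · 741 · 1379 · 285 · 100 ≡ 992 (mod 1943).
Since 992 ≠ 1, base 10 is a Fermat witness: 1943 is composite.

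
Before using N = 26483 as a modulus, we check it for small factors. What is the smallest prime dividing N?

26483 is odd.
Digit sum 23, not divisible by 3.
Ends in 3: not divisible by 5.
7: 26483 = 7·3783 + 2
11: 26483 = 11·2407 + 6
13: 26483 = 13·2037 + 2
17: 26483 = 17·1557 + 14
19: 26483 = 19·1393 + 16
23: 26483 = 23·1151 + 10
29: 26483 = 29·913 + 6
31: 26483 = 31·854 + 9
37: 26483 = 37·715 + 28
41: 26483 = 41·645 + 38
43: 26483 = 43·615 + 38
47: 26483 = 47·563 + 22
53: 26483 = 53·499 + 36
59: 26483 = 59·448 + 51
61: 26483 = 61·434 + 9
67: 26483 = 67·395 + 18
71: 26483 = 71·373

71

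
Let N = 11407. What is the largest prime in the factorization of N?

61

11407 = 11 · 1037
1037 = 17 · 61
61 is prime.
So 11407 = 11 · 17 · 61; the largest prime factor is 61.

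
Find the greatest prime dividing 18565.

79

18565 = 5 · 3713
3713 = 47 · 79
79 is prime.
So 18565 = 5 · 47 · 79; the largest prime factor is 79.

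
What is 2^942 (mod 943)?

496

2^1 ≡ 2 (mod 943)
2^2 ≡ 2^2 = 4 ≡ 4 (mod 943)
2^4 ≡ 4^2 = 16 ≡ 16 (mod 943)
2^8 ≡ 16^2 = 256 ≡ 256 (mod 943)
2^16 ≡ 256^2 = 65536 ≡ 469 (mod 943)
2^32 ≡ 469^2 = 219961 ≡ 242 (mod 943)
2^64 ≡ 242^2 = 58564 ≡ 98 (mod 943)
2^128 ≡ 98^2 = 9604 ≡ 174 (mod 943)
2^256 ≡ 174^2 = 30276 ≡ 100 (mod 943)
2^512 ≡ 100^2 = 10000 ≡ 570 (mod 943)
942 = 512 + 256 + 128 + 32 + 8 + 4 + 2 in binary powers of 2.
So 2^942 ≡ 570 · 100 · 174 · 242 · 256 · 16 · 4 ≡ 496 (mod 943).
Since 496 ≠ 1, base 2 is a Fermat witness: 943 is composite.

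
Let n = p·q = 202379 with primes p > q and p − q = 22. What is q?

Since p = q + 22, we have 202379 = q(q + 22), so q² + 22q − 202379 = 0.
Discriminant: 22² + 4·202379 = 484 + 809516 = 810000; √810000 = 900.
q = (−22 + 900)/2 = 439, and p = q + 22 = 461.
Check: 439 · 461 = 202379.

439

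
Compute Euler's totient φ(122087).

Factor: 122087 = 7 · 107 · 163.
φ(122087) = (7−1) · (107−1) · (163−1) = 6 · 106 · 162 = 103032.

103032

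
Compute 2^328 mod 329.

205

2^1 ≡ 2 (mod 329)
2^2 ≡ 2^2 = 4 ≡ 4 (mod 329)
2^4 ≡ 4^2 = 16 ≡ 16 (mod 329)
2^8 ≡ 16^2 = 256 ≡ 256 (mod 329)
2^16 ≡ 256^2 = 65536 ≡ 65 (mod 329)
2^32 ≡ 65^2 = 4225 ≡ 277 (mod 329)
2^64 ≡ 277^2 = 76729 ≡ 72 (mod 329)
2^128 ≡ 72^2 = 5184 ≡ 249 (mod 329)
2^256 ≡ 249^2 = 62001 ≡ 149 (mod 329)
328 = 256 + 64 + 8 in binary powers of 2.
So 2^328 ≡ 149 · 72 · 256 ≡ 205 (mod 329).
Since 205 ≠ 1, base 2 is a Fermat witness: 329 is composite.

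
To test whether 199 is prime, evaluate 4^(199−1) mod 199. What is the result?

4^1 ≡ 4 (mod 199)
4^2 ≡ 4^2 = 16 ≡ 16 (mod 199)
4^4 ≡ 16^2 = 256 ≡ 57 (mod 199)
4^8 ≡ 57^2 = 3249 ≡ 65 (mod 199)
4^16 ≡ 65^2 = 4225 ≡ 46 (mod 199)
4^32 ≡ 46^2 = 2116 ≡ 126 (mod 199)
4^64 ≡ 126^2 = 15876 ≡ 155 (mod 199)
4^128 ≡ 155^2 = 24025 ≡ 145 (mod 199)
198 = 128 + 64 + 4 + 2 in binary powers of 2.
So 4^198 ≡ 145 · 155 · 57 · 16 ≡ 1 (mod 199).
Since the result is 1, base 4 gives no evidence that 199 is composite.

1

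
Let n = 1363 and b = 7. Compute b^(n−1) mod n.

7^1 ≡ 7 (mod 1363)
7^2 ≡ 7^2 = 49 ≡ 49 (mod 1363)
7^4 ≡ 49^2 = 2401 ≡ 1038 (mod 1363)
7^8 ≡ 1038^2 = 1077444 ≡ 674 (mod 1363)
7^16 ≡ 674^2 = 454276 ≡ 397 (mod 1363)
7^32 ≡ 397^2 = 157609 ≡ 864 (mod 1363)
7^64 ≡ 864^2 = 746496 ≡ 935 (mod 1363)
7^128 ≡ 935^2 = 874225 ≡ 542 (mod 1363)
7^256 ≡ 542^2 = 293764 ≡ 719 (mod 1363)
7^512 ≡ 719^2 = 516961 ≡ 384 (mod 1363)
7^1024 ≡ 384^2 = 147456 ≡ 252 (mod 1363)
1362 = 1024 + 256 + 64 + 16 + 2 in binary powers of 2.
So 7^1362 ≡ 252 · 719 · 935 · 397 · 49 ≡ 545 (mod 1363).
Since 545 ≠ 1, base 7 is a Fermat witness: 1363 is composite.

545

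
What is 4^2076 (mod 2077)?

1027

4^1 ≡ 4 (mod 2077)
4^2 ≡ 4^2 = 16 ≡ 16 (mod 2077)
4^4 ≡ 16^2 = 256 ≡ 256 (mod 2077)
4^8 ≡ 256^2 = 65536 ≡ 1149 (mod 2077)
4^16 ≡ 1149^2 = 1320201 ≡ 1306 (mod 2077)
4^32 ≡ 1306^2 = 1705636 ≡ 419 (mod 2077)
4^64 ≡ 419^2 = 175561 ≡ 1093 (mod 2077)
4^128 ≡ 1093^2 = 1194649 ≡ 374 (mod 2077)
4^256 ≡ 374^2 = 139876 ≡ 717 (mod 2077)
4^512 ≡ 717^2 = 514089 ≡ 1070 (mod 2077)
4^1024 ≡ 1070^2 = 1144900 ≡ 473 (mod 2077)
4^2048 ≡ 473^2 = 223729 ≡ 1490 (mod 2077)
2076 = 2048 + 16 + 8 + 4 in binary powers of 2.
So 4^2076 ≡ 1490 · 1306 · 1149 · 256 ≡ 1027 (mod 2077).
Since 1027 ≠ 1, base 4 is a Fermat witness: 2077 is composite.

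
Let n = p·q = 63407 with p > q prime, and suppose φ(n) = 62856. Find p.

389

φ(n) = (p−1)(q−1) = n − (p+q) + 1, so p + q = 63407 − 62856 + 1 = 552.
p and q are the roots of t² − 552t + 63407 = 0.
Discriminant: 552² − 4·63407 = 304704 − 253628 = 51076; √51076 = 226.
q = (552 − 226)/2 = 163, p = (552 + 226)/2 = 389.
Check: 163 · 389 = 63407.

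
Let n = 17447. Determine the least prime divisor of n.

17447 is odd.
Digit sum 23, not divisible by 3.
Ends in 7: not divisible by 5.
7: 17447 = 7·2492 + 3
11: 17447 = 11·1586 + 1
13: 17447 = 13·1342 + 1
17: 17447 = 17·1026 + 5
19: 17447 = 19·918 + 5
23: 17447 = 23·758 + 13
29: 17447 = 29·601 + 18
31: 17447 = 31·562 + 25
37: 17447 = 37·471 + 20
41: 17447 = 41·425 + 22
43: 17447 = 43·405 + 32
47: 17447 = 47·371 + 10
53: 17447 = 53·329 + 10
59: 17447 = 59·295 + 42
61: 17447 = 61·286 + 1
67: 17447 = 67·260 + 27
71: 17447 = 71·245 + 52
73: 17447 = 73·239

73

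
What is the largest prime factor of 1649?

97

1649 = 17 · 97
97 is prime.
So 1649 = 17 · 97; the largest prime factor is 97.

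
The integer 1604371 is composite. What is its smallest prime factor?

1604371 is odd.
Digit sum 22, not divisible by 3.
Ends in 1: not divisible by 5.
7: 1604371 = 7·229195 + 6
11: 1604371 = 11·145851 + 10
13: 1604371 = 13·123413 + 2
17: 1604371 = 17·94374 + 13
19: 1604371 = 19·84440 + 11
23: 1604371 = 23·69755 + 6
29: 1604371 = 29·55323 + 4
31: 1604371 = 31·51753 + 28
37: 1604371 = 37·43361 + 14
41: 1604371 = 41·39131

41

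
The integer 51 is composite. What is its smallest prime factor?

3

51 is odd.
Digit sum 6, divisible by 3.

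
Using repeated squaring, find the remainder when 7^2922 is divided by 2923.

433

7^1 ≡ 7 (mod 2923)
7^2 ≡ 7^2 = 49 ≡ 49 (mod 2923)
7^4 ≡ 49^2 = 2401 ≡ 2401 (mod 2923)
7^8 ≡ 2401^2 = 5764801 ≡ 645 (mod 2923)
7^16 ≡ 645^2 = 416025 ≡ 959 (mod 2923)
7^32 ≡ 959^2 = 919681 ≡ 1859 (mod 2923)
7^64 ≡ 1859^2 = 3455881 ≡ 895 (mod 2923)
7^128 ≡ 895^2 = 801025 ≡ 123 (mod 2923)
7^256 ≡ 123^2 = 15129 ≡ 514 (mod 2923)
7^512 ≡ 514^2 = 264196 ≡ 1126 (mod 2923)
7^1024 ≡ 1126^2 = 1267876 ≡ 2217 (mod 2923)
7^2048 ≡ 2217^2 = 4915089 ≡ 1526 (mod 2923)
2922 = 2048 + 512 + 256 + 64 + 32 + 8 + 2 in binary powers of 2.
So 7^2922 ≡ 1526 · 1126 · 514 · 895 · 1859 · 645 · 49 ≡ 433 (mod 2923).
Since 433 ≠ 1, base 7 is a Fermat witness: 2923 is composite.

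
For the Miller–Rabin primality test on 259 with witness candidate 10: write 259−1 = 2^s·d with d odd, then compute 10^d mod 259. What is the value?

259 − 1 = 258 = 2^1 · 129, so d = 129.
10^1 ≡ 10 (mod 259)
10^2 ≡ 10^2 = 100 ≡ 100 (mod 259)
10^4 ≡ 100^2 = 10000 ≡ 158 (mod 259)
10^8 ≡ 158^2 = 24964 ≡ 100 (mod 259)
10^16 ≡ 100^2 = 10000 ≡ 158 (mod 259)
10^32 ≡ 158^2 = 24964 ≡ 100 (mod 259)
10^64 ≡ 100^2 = 10000 ≡ 158 (mod 259)
10^128 ≡ 158^2 = 24964 ≡ 100 (mod 259)
129 = 128 + 1 in binary powers of 2.
So 10^129 ≡ 100 · 10 ≡ 223 (mod 259).
Squaring chain: 223; never reaches −1, so base 10 is a Miller–Rabin witness that 259 is composite.

223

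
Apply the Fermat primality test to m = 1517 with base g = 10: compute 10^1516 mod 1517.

10

10^1 ≡ 10 (mod 1517)
10^2 ≡ 10^2 = 100 ≡ 100 (mod 1517)
10^4 ≡ 100^2 = 10000 ≡ 898 (mod 1517)
10^8 ≡ 898^2 = 806404 ≡ 877 (mod 1517)
10^16 ≡ 877^2 = 769129 ≡ 10 (mod 1517)
10^32 ≡ 10^2 = 100 ≡ 100 (mod 1517)
10^64 ≡ 100^2 = 10000 ≡ 898 (mod 1517)
10^128 ≡ 898^2 = 806404 ≡ 877 (mod 1517)
10^256 ≡ 877^2 = 769129 ≡ 10 (mod 1517)
10^512 ≡ 10^2 = 100 ≡ 100 (mod 1517)
10^1024 ≡ 100^2 = 10000 ≡ 898 (mod 1517)
1516 = 1024 + 256 + 128 + 64 + 32 + 8 + 4 in binary powers of 2.
So 10^1516 ≡ 898 · 10 · 877 · 898 · 100 · 877 · 898 ≡ 10 (mod 1517).
Since 10 ≠ 1, base 10 is a Fermat witness: 1517 is composite.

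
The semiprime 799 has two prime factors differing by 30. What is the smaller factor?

17

Since p = q + 30, we have 799 = q(q + 30), so q² + 30q − 799 = 0.
Discriminant: 30² + 4·799 = 900 + 3196 = 4096; √4096 = 64.
q = (−30 + 64)/2 = 17, and p = q + 30 = 47.
Check: 17 · 47 = 799.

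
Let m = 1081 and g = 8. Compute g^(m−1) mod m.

8^1 ≡ 8 (mod 1081)
8^2 ≡ 8^2 = 64 ≡ 64 (mod 1081)
8^4 ≡ 64^2 = 4096 ≡ 853 (mod 1081)
8^8 ≡ 853^2 = 727609 ≡ 96 (mod 1081)
8^16 ≡ 96^2 = 9216 ≡ 568 (mod 1081)
8^32 ≡ 568^2 = 322624 ≡ 486 (mod 1081)
8^64 ≡ 486^2 = 236196 ≡ 538 (mod 1081)
8^128 ≡ 538^2 = 289444 ≡ 817 (mod 1081)
8^256 ≡ 817^2 = 667489 ≡ 512 (mod 1081)
8^512 ≡ 512^2 = 262144 ≡ 542 (mod 1081)
8^1024 ≡ 542^2 = 293764 ≡ 813 (mod 1081)
1080 = 1024 + 32 + 16 + 8 in binary powers of 2.
So 8^1080 ≡ 813 · 486 · 568 · 96 ≡ 570 (mod 1081).
Since 570 ≠ 1, base 8 is a Fermat witness: 1081 is composite.

570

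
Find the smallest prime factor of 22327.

22327 is odd.
Digit sum 16, not divisible by 3.
Ends in 7: not divisible by 5.
7: 22327 = 7·3189 + 4
11: 22327 = 11·2029 + 8
13: 22327 = 13·1717 + 6
17: 22327 = 17·1313 + 6
19: 22327 = 19·1175 + 2
23: 22327 = 23·970 + 17
29: 22327 = 29·769 + 26
31: 22327 = 31·720 + 7
37: 22327 = 37·603 + 16
41: 22327 = 41·544 + 23
43: 22327 = 43·519 + 10
47: 22327 = 47·475 + 2
53: 22327 = 53·421 + 14
59: 22327 = 59·378 + 25
61: 22327 = 61·366 + 1
67: 22327 = 67·333 + 16
71: 22327 = 71·314 + 33
73: 22327 = 73·305 + 62
79: 22327 = 79·282 + 49
83: 22327 = 83·269

83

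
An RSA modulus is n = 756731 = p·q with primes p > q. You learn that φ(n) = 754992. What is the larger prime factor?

φ(n) = (p−1)(q−1) = n − (p+q) + 1, so p + q = 756731 − 754992 + 1 = 1740.
p and q are the roots of t² − 1740t + 756731 = 0.
Discriminant: 1740² − 4·756731 = 3027600 − 3026924 = 676; √676 = 26.
q = (1740 − 26)/2 = 857, p = (1740 + 26)/2 = 883.
Check: 857 · 883 = 756731.

883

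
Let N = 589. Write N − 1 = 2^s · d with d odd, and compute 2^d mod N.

407

589 − 1 = 588 = 2^2 · 147, so d = 147.
2^1 ≡ 2 (mod 589)
2^2 ≡ 2^2 = 4 ≡ 4 (mod 589)
2^4 ≡ 4^2 = 16 ≡ 16 (mod 589)
2^8 ≡ 16^2 = 256 ≡ 256 (mod 589)
2^16 ≡ 256^2 = 65536 ≡ 157 (mod 589)
2^32 ≡ 157^2 = 24649 ≡ 500 (mod 589)
2^64 ≡ 500^2 = 250000 ≡ 264 (mod 589)
2^128 ≡ 264^2 = 69696 ≡ 194 (mod 589)
147 = 128 + 16 + 2 + 1 in binary powers of 2.
So 2^147 ≡ 194 · 157 · 4 · 2 ≡ 407 (mod 589).
Squaring chain: 407 → 140; never reaches −1, so base 2 is a Miller–Rabin witness that 589 is composite.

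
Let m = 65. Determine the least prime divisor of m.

65 is odd.
Digit sum 11, not divisible by 3.
Ends in 5: divisible by 5.

5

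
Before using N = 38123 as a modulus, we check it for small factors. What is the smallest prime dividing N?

67

38123 is odd.
Digit sum 17, not divisible by 3.
Ends in 3: not divisible by 5.
7: 38123 = 7·5446 + 1
11: 38123 = 11·3465 + 8
13: 38123 = 13·2932 + 7
17: 38123 = 17·2242 + 9
19: 38123 = 19·2006 + 9
23: 38123 = 23·1657 + 12
29: 38123 = 29·1314 + 17
31: 38123 = 31·1229 + 24
37: 38123 = 37·1030 + 13
41: 38123 = 41·929 + 34
43: 38123 = 43·886 + 25
47: 38123 = 47·811 + 6
53: 38123 = 53·719 + 16
59: 38123 = 59·646 + 9
61: 38123 = 61·624 + 59
67: 38123 = 67·569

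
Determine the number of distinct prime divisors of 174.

174 = 2 · 87
87 = 3 · 29
174 = 2 · 3 · 29, which has 3 distinct prime factors.

3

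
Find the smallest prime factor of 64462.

2

64462 is even: 2 divides it.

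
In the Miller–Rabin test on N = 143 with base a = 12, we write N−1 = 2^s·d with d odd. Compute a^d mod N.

143 − 1 = 142 = 2^1 · 71, so d = 71.
12^1 ≡ 12 (mod 143)
12^2 ≡ 12^2 = 144 ≡ 1 (mod 143)
12^4 ≡ 1^2 = 1 ≡ 1 (mod 143)
12^8 ≡ 1^2 = 1 ≡ 1 (mod 143)
12^16 ≡ 1^2 = 1 ≡ 1 (mod 143)
12^32 ≡ 1^2 = 1 ≡ 1 (mod 143)
12^64 ≡ 1^2 = 1 ≡ 1 (mod 143)
71 = 64 + 4 + 2 + 1 in binary powers of 2.
So 12^71 ≡ 1 · 1 · 1 · 12 ≡ 12 (mod 143).
Squaring chain: 12; never reaches −1, so base 12 is a Miller–Rabin witness that 143 is composite.

12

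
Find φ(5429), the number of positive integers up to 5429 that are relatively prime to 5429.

5280

Factor: 5429 = 61 · 89.
φ(5429) = (61−1) · (89−1) = 60 · 88 = 5280.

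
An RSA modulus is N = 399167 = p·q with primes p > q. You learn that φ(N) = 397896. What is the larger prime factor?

φ(n) = (p−1)(q−1) = n − (p+q) + 1, so p + q = 399167 − 397896 + 1 = 1272.
p and q are the roots of t² − 1272t + 399167 = 0.
Discriminant: 1272² − 4·399167 = 1617984 − 1596668 = 21316; √21316 = 146.
q = (1272 − 146)/2 = 563, p = (1272 + 146)/2 = 709.
Check: 563 · 709 = 399167.

709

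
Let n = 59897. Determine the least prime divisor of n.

59897 is odd.
Digit sum 38, not divisible by 3.
Ends in 7: not divisible by 5.
7: 59897 = 7·8556 + 5
11: 59897 = 11·5445 + 2
13: 59897 = 13·4607 + 6
17: 59897 = 17·3523 + 6
19: 59897 = 19·3152 + 9
23: 59897 = 23·2604 + 5
29: 59897 = 29·2065 + 12
31: 59897 = 31·1932 + 5
37: 59897 = 37·1618 + 31
41: 59897 = 41·1460 + 37
43: 59897 = 43·1392 + 41
47: 59897 = 47·1274 + 19
53: 59897 = 53·1130 + 7
59: 59897 = 59·1015 + 12
61: 59897 = 61·981 + 56
67: 59897 = 67·893 + 66
71: 59897 = 71·843 + 44
73: 59897 = 73·820 + 37
79: 59897 = 79·758 + 15
83: 59897 = 83·721 + 54
89: 59897 = 89·673

89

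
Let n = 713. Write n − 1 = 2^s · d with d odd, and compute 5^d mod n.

304

713 − 1 = 712 = 2^3 · 89, so d = 89.
5^1 ≡ 5 (mod 713)
5^2 ≡ 5^2 = 25 ≡ 25 (mod 713)
5^4 ≡ 25^2 = 625 ≡ 625 (mod 713)
5^8 ≡ 625^2 = 390625 ≡ 614 (mod 713)
5^16 ≡ 614^2 = 376996 ≡ 532 (mod 713)
5^32 ≡ 532^2 = 283024 ≡ 676 (mod 713)
5^64 ≡ 676^2 = 456976 ≡ 656 (mod 713)
89 = 64 + 16 + 8 + 1 in binary powers of 2.
So 5^89 ≡ 656 · 532 · 614 · 5 ≡ 304 (mod 713).
Squaring chain: 304 → 439 → 211; never reaches −1, so base 5 is a Miller–Rabin witness that 713 is composite.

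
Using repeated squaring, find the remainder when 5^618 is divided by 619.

5^1 ≡ 5 (mod 619)
5^2 ≡ 5^2 = 25 ≡ 25 (mod 619)
5^4 ≡ 25^2 = 625 ≡ 6 (mod 619)
5^8 ≡ 6^2 = 36 ≡ 36 (mod 619)
5^16 ≡ 36^2 = 1296 ≡ 58 (mod 619)
5^32 ≡ 58^2 = 3364 ≡ 269 (mod 619)
5^64 ≡ 269^2 = 72361 ≡ 557 (mod 619)
5^128 ≡ 557^2 = 310249 ≡ 130 (mod 619)
5^256 ≡ 130^2 = 16900 ≡ 187 (mod 619)
5^512 ≡ 187^2 = 34969 ≡ 305 (mod 619)
618 = 512 + 64 + 32 + 8 + 2 in binary powers of 2.
So 5^618 ≡ 305 · 557 · 269 · 36 · 25 ≡ 1 (mod 619).
Since the result is 1, base 5 gives no evidence that 619 is composite.

1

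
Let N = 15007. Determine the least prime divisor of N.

43

15007 is odd.
Digit sum 13, not divisible by 3.
Ends in 7: not divisible by 5.
7: 15007 = 7·2143 + 6
11: 15007 = 11·1364 + 3
13: 15007 = 13·1154 + 5
17: 15007 = 17·882 + 13
19: 15007 = 19·789 + 16
23: 15007 = 23·652 + 11
29: 15007 = 29·517 + 14
31: 15007 = 31·484 + 3
37: 15007 = 37·405 + 22
41: 15007 = 41·366 + 1
43: 15007 = 43·349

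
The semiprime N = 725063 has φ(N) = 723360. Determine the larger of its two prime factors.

881

φ(n) = (p−1)(q−1) = n − (p+q) + 1, so p + q = 725063 − 723360 + 1 = 1704.
p and q are the roots of t² − 1704t + 725063 = 0.
Discriminant: 1704² − 4·725063 = 2903616 − 2900252 = 3364; √3364 = 58.
q = (1704 − 58)/2 = 823, p = (1704 + 58)/2 = 881.
Check: 823 · 881 = 725063.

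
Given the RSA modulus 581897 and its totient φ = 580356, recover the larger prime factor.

883

φ(n) = (p−1)(q−1) = n − (p+q) + 1, so p + q = 581897 − 580356 + 1 = 1542.
p and q are the roots of t² − 1542t + 581897 = 0.
Discriminant: 1542² − 4·581897 = 2377764 − 2327588 = 50176; √50176 = 224.
q = (1542 − 224)/2 = 659, p = (1542 + 224)/2 = 883.
Check: 659 · 883 = 581897.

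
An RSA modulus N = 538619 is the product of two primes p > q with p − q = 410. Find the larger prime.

967

Since p = q + 410, we have 538619 = q(q + 410), so q² + 410q − 538619 = 0.
Discriminant: 410² + 4·538619 = 168100 + 2154476 = 2322576; √2322576 = 1524.
q = (−410 + 1524)/2 = 557, and p = q + 410 = 967.
Check: 557 · 967 = 538619.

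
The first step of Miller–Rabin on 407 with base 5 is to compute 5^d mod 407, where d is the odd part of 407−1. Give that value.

407 − 1 = 406 = 2^1 · 203, so d = 203.
5^1 ≡ 5 (mod 407)
5^2 ≡ 5^2 = 25 ≡ 25 (mod 407)
5^4 ≡ 25^2 = 625 ≡ 218 (mod 407)
5^8 ≡ 218^2 = 47524 ≡ 312 (mod 407)
5^16 ≡ 312^2 = 97344 ≡ 71 (mod 407)
5^32 ≡ 71^2 = 5041 ≡ 157 (mod 407)
5^64 ≡ 157^2 = 24649 ≡ 229 (mod 407)
5^128 ≡ 229^2 = 52441 ≡ 345 (mod 407)
203 = 128 + 64 + 8 + 2 + 1 in binary powers of 2.
So 5^203 ≡ 345 · 229 · 312 · 25 · 5 ≡ 279 (mod 407).
Squaring chain: 279; never reaches −1, so base 5 is a Miller–Rabin witness that 407 is composite.

279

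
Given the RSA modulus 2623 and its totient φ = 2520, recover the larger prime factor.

φ(n) = (p−1)(q−1) = n − (p+q) + 1, so p + q = 2623 − 2520 + 1 = 104.
p and q are the roots of t² − 104t + 2623 = 0.
Discriminant: 104² − 4·2623 = 10816 − 10492 = 324; √324 = 18.
q = (104 − 18)/2 = 43, p = (104 + 18)/2 = 61.
Check: 43 · 61 = 2623.

61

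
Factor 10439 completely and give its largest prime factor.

10439 = 11 · 949
949 = 13 · 73
73 is prime.
So 10439 = 11 · 13 · 73; the largest prime factor is 73.

73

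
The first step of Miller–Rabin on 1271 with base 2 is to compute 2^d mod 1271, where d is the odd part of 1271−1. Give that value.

1271 − 1 = 1270 = 2^1 · 635, so d = 635.
2^1 ≡ 2 (mod 1271)
2^2 ≡ 2^2 = 4 ≡ 4 (mod 1271)
2^4 ≡ 4^2 = 16 ≡ 16 (mod 1271)
2^8 ≡ 16^2 = 256 ≡ 256 (mod 1271)
2^16 ≡ 256^2 = 65536 ≡ 715 (mod 1271)
2^32 ≡ 715^2 = 511225 ≡ 283 (mod 1271)
2^64 ≡ 283^2 = 80089 ≡ 16 (mod 1271)
2^128 ≡ 16^2 = 256 ≡ 256 (mod 1271)
2^256 ≡ 256^2 = 65536 ≡ 715 (mod 1271)
2^512 ≡ 715^2 = 511225 ≡ 283 (mod 1271)
635 = 512 + 64 + 32 + 16 + 8 + 2 + 1 in binary powers of 2.
So 2^635 ≡ 283 · 16 · 283 · 715 · 256 · 4 · 2 ≡ 993 (mod 1271).
Squaring chain: 993; never reaches −1, so base 2 is a Miller–Rabin witness that 1271 is composite.

993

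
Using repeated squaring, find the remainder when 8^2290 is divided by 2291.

2039

8^1 ≡ 8 (mod 2291)
8^2 ≡ 8^2 = 64 ≡ 64 (mod 2291)
8^4 ≡ 64^2 = 4096 ≡ 1805 (mod 2291)
8^8 ≡ 1805^2 = 3258025 ≡ 223 (mod 2291)
8^16 ≡ 223^2 = 49729 ≡ 1618 (mod 2291)
8^32 ≡ 1618^2 = 2617924 ≡ 1602 (mod 2291)
8^64 ≡ 1602^2 = 2566404 ≡ 484 (mod 2291)
8^128 ≡ 484^2 = 234256 ≡ 574 (mod 2291)
8^256 ≡ 574^2 = 329476 ≡ 1863 (mod 2291)
8^512 ≡ 1863^2 = 3470769 ≡ 2195 (mod 2291)
8^1024 ≡ 2195^2 = 4818025 ≡ 52 (mod 2291)
8^2048 ≡ 52^2 = 2704 ≡ 413 (mod 2291)
2290 = 2048 + 128 + 64 + 32 + 16 + 2 in binary powers of 2.
So 8^2290 ≡ 413 · 574 · 484 · 1602 · 1618 · 64 ≡ 2039 (mod 2291).
Since 2039 ≠ 1, base 8 is a Fermat witness: 2291 is composite.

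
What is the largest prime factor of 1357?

59

1357 = 23 · 59
59 is prime.
So 1357 = 23 · 59; the largest prime factor is 59.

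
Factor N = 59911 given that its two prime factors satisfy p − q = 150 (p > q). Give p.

Since p = q + 150, we have 59911 = q(q + 150), so q² + 150q − 59911 = 0.
Discriminant: 150² + 4·59911 = 22500 + 239644 = 262144; √262144 = 512.
q = (−150 + 512)/2 = 181, and p = q + 150 = 331.
Check: 181 · 331 = 59911.

331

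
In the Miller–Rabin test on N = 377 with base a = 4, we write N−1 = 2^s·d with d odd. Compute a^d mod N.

270

377 − 1 = 376 = 2^3 · 47, so d = 47.
4^1 ≡ 4 (mod 377)
4^2 ≡ 4^2 = 16 ≡ 16 (mod 377)
4^4 ≡ 16^2 = 256 ≡ 256 (mod 377)
4^8 ≡ 256^2 = 65536 ≡ 315 (mod 377)
4^16 ≡ 315^2 = 99225 ≡ 74 (mod 377)
4^32 ≡ 74^2 = 5476 ≡ 198 (mod 377)
47 = 32 + 8 + 4 + 2 + 1 in binary powers of 2.
So 4^47 ≡ 198 · 315 · 256 · 16 · 4 ≡ 270 (mod 377).
Squaring chain: 270 → 139 → 94; never reaches −1, so base 4 is a Miller–Rabin witness that 377 is composite.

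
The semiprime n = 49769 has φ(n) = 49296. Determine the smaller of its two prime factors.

φ(n) = (p−1)(q−1) = n − (p+q) + 1, so p + q = 49769 − 49296 + 1 = 474.
p and q are the roots of t² − 474t + 49769 = 0.
Discriminant: 474² − 4·49769 = 224676 − 199076 = 25600; √25600 = 160.
q = (474 − 160)/2 = 157, p = (474 + 160)/2 = 317.
Check: 157 · 317 = 49769.

157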